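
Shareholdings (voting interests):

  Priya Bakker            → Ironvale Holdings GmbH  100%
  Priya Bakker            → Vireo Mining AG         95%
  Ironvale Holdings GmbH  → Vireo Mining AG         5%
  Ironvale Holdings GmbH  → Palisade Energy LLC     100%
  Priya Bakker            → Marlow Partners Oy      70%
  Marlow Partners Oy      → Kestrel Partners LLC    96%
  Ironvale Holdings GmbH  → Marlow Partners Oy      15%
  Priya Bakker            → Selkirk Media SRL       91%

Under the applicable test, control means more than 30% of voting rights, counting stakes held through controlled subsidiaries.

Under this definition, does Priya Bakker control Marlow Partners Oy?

Priya holds 100% of Ironvale, so Priya controls Ironvale.
Priya and Ironvale together hold 70% + 15% = 85% of Marlow, so Priya controls Marlow.

Yes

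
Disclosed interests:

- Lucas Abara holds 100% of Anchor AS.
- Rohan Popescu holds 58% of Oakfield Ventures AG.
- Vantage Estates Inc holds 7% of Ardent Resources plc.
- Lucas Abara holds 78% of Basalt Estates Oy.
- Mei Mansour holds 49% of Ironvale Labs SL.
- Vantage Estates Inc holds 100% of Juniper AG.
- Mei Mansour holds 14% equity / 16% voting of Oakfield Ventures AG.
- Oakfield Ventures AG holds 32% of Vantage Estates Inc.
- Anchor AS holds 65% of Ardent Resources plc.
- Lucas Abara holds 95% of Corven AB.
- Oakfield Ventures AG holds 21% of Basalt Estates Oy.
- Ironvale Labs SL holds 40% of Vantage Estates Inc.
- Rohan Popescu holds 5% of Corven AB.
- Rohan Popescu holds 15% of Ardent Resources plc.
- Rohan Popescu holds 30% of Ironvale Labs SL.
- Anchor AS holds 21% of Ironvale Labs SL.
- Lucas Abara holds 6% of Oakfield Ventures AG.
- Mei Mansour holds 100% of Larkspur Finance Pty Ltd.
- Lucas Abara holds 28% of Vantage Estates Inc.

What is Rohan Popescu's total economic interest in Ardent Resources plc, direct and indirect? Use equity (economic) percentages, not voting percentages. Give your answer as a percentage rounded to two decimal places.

17.14%

Rohan reaches Ardent along 3 paths.
Via Oakfield → Vantage: 58% × 32% × 7% = 1.2992%.
Via Ironvale → Vantage: 30% × 40% × 7% = 0.84%.
Direct stake: 15% = 15%.
Total: 1.2992% + 0.84% + 15% = 17.1392%.
Rounded: 17.14%.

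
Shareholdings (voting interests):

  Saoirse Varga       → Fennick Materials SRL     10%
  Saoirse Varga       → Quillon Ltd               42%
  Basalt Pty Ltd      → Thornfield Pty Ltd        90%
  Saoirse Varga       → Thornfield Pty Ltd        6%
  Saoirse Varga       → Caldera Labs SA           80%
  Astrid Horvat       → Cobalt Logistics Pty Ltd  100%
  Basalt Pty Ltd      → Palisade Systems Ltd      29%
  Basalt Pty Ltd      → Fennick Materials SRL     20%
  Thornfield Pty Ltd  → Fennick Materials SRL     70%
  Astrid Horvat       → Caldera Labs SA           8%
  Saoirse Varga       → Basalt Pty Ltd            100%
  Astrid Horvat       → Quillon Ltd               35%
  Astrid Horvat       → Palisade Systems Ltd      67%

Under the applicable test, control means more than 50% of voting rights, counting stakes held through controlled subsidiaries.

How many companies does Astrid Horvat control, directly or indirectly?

2

Astrid holds 67% of Palisade, so Astrid controls Palisade.
Astrid holds 100% of Cobalt, so Astrid controls Cobalt.
No other company's threshold is met.
Astrid controls 2 companies.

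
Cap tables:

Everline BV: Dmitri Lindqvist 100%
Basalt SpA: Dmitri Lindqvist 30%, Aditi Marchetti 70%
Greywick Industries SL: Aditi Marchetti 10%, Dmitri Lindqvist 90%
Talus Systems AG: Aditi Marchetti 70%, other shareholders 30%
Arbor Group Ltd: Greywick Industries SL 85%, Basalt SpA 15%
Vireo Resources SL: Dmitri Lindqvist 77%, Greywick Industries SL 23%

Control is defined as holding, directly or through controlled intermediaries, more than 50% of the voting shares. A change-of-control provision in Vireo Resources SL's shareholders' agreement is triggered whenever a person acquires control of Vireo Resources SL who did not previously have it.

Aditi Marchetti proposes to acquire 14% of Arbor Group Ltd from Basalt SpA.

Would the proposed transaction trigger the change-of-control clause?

The purchase adds only to Aditi's holdings (Basalt's stake shrinks), so Aditi is the only person who could newly come to control Vireo.
Aditi holds 70% of Basalt, so Aditi controls Basalt.
Aditi holds 70% of Talus, so Aditi controls Talus.
Neither Aditi nor any entity Aditi controls holds any voting interest in Vireo.
So before the transaction, Aditi does not control Vireo.
After the purchase, Aditi holds 14% of Arbor directly, and Basalt's stake falls to 1%.
Aditi's side now holds 1% + 14% = 15% of Arbor, not > 50%, so Aditi still does not control Arbor.
After the transaction, neither Aditi nor any entity Aditi controls holds a voting interest in Vireo, so Aditi still does not control it.
No new person acquires control, so the clause is not triggered.

No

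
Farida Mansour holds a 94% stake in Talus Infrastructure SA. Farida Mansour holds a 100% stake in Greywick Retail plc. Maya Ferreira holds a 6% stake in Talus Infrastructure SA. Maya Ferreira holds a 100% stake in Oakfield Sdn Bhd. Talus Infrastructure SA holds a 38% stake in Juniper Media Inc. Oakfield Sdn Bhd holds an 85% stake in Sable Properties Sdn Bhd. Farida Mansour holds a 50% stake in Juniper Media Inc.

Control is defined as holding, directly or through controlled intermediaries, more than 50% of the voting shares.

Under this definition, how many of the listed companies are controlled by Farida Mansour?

3

Farida holds 94% of Talus, so Farida controls Talus.
Farida holds 100% of Greywick, so Farida controls Greywick.
Farida and Talus together hold 50% + 38% = 88% of Juniper, so Farida controls Juniper.
No other company's threshold is met.
Farida controls 3 companies.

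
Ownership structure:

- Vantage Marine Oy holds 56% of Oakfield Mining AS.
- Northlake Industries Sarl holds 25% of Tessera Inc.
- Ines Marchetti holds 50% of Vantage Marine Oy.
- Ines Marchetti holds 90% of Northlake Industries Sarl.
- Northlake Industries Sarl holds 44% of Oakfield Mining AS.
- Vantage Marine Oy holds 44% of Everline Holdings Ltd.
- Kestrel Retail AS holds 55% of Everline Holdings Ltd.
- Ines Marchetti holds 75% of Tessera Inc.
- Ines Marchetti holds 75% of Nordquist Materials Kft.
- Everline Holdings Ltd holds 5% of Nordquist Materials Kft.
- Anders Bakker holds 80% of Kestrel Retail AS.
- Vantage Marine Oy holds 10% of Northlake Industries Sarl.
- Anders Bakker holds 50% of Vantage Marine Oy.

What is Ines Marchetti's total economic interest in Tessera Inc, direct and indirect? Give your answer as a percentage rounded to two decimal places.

98.75%

Ines reaches Tessera along 3 paths.
Direct stake: 75% = 75%.
Via Vantage → Northlake: 50% × 10% × 25% = 1.25%.
Via Northlake: 90% × 25% = 22.5%.
Total: 75% + 1.25% + 22.5% = 98.75%.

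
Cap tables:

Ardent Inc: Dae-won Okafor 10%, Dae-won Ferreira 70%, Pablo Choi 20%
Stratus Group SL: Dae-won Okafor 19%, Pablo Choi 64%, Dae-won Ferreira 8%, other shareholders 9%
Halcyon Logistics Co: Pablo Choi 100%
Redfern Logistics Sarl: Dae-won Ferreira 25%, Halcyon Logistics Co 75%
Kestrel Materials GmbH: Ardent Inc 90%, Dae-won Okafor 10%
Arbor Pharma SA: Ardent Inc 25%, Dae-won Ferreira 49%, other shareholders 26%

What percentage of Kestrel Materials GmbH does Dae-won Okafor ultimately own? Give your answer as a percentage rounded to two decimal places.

Dae-won Okafor reaches Kestrel along 2 paths.
Via Ardent: 10% × 90% = 9%.
Direct stake: 10% = 10%.
Total: 9% + 10% = 19%.
Rounded: 19.00%.

19.00%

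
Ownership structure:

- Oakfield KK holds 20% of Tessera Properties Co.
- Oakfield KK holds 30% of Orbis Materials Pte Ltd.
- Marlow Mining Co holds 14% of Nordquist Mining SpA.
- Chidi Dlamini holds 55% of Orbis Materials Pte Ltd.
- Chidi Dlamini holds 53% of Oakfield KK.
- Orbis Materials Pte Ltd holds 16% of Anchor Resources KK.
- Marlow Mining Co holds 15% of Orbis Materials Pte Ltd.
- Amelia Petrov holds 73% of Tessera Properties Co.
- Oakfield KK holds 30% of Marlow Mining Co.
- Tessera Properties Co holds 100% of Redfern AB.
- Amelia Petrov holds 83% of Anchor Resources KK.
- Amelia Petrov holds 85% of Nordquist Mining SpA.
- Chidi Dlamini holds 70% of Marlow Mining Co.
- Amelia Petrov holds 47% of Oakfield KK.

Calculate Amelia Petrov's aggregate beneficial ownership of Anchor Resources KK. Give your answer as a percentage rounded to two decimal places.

Amelia reaches Anchor along 3 paths.
Direct stake: 83% = 83%.
Via Oakfield → Marlow → Orbis: 47% × 30% × 15% × 16% = 0.3384%.
Via Oakfield → Orbis: 47% × 30% × 16% = 2.256%.
Total: 83% + 0.3384% + 2.256% = 85.5944%.
Rounded: 85.59%.

85.59%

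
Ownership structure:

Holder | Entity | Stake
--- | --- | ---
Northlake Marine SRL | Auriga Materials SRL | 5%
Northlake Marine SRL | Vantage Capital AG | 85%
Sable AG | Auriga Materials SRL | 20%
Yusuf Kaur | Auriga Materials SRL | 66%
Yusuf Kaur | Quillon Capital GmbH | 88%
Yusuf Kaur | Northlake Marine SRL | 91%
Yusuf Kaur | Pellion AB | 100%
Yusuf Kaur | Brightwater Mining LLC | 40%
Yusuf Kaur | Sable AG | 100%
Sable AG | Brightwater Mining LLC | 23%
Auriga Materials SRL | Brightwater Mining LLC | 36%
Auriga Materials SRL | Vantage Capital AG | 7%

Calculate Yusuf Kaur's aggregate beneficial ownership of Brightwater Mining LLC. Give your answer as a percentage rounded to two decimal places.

Yusuf reaches Brightwater along 5 paths.
Via Sable: 100% × 23% = 23%.
Via Auriga: 66% × 36% = 23.76%.
Via Northlake → Auriga: 91% × 5% × 36% = 1.638%.
Via Sable → Auriga: 100% × 20% × 36% = 7.2%.
Direct stake: 40% = 40%.
Total: 23% + 23.76% + 1.638% + 7.2% + 40% = 95.598%.
Rounded: 95.60%.

95.60%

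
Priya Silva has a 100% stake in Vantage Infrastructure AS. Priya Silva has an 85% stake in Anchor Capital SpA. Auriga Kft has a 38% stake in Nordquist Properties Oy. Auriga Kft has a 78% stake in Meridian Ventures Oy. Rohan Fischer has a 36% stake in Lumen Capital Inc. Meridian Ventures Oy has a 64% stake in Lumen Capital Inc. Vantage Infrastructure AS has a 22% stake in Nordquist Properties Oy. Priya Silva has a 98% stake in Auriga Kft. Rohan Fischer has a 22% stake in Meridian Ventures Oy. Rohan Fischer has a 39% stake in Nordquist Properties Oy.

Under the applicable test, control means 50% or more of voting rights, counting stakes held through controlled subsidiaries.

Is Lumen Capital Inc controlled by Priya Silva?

Yes

Priya holds 98% of Auriga, so Priya controls Auriga.
Auriga holds 78% of Meridian, so Priya controls Meridian.
Meridian holds 64% of Lumen, so Priya controls Lumen.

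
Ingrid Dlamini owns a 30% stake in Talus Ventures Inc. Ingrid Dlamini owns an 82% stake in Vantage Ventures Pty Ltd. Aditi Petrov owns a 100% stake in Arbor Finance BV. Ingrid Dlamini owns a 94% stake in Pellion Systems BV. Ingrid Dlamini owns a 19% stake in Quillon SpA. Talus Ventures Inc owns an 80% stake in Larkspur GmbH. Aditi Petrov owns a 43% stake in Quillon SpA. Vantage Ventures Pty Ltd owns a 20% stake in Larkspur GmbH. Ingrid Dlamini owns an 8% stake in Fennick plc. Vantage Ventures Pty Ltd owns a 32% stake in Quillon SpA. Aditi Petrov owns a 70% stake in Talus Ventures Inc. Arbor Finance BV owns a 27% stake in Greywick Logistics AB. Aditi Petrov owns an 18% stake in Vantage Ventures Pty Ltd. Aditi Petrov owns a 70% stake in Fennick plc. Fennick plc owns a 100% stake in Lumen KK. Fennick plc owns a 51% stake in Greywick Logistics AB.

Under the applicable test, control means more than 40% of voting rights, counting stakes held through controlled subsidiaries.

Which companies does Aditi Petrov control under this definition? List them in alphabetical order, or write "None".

Aditi holds 70% of Fennick, so Aditi controls Fennick.
Aditi holds 70% of Talus, so Aditi controls Talus.
Fennick holds 100% of Lumen, so Aditi controls Lumen.
Aditi holds 100% of Arbor, so Aditi controls Arbor.
Aditi holds 43% of Quillon, so Aditi controls Quillon.
Talus holds 80% of Larkspur, so Aditi controls Larkspur.
Arbor and Fennick together hold 27% + 51% = 78% of Greywick, so Aditi controls Greywick.
No other company's threshold is met.

Arbor Finance BV, Fennick plc, Greywick Logistics AB, Larkspur GmbH, Lumen KK, Quillon SpA, Talus Ventures Inc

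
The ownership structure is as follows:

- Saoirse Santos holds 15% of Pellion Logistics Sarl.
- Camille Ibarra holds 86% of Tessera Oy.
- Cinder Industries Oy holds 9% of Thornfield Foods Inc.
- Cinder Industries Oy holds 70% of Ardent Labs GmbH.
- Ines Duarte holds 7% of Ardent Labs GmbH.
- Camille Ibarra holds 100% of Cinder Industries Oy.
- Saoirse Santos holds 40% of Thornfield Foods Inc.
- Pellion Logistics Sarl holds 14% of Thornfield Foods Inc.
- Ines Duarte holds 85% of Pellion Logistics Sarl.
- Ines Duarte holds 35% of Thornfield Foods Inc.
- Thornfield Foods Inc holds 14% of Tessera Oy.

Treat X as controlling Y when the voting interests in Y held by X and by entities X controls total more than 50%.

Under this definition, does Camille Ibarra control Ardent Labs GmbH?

Camille holds 100% of Cinder, so Camille controls Cinder.
Cinder holds 70% of Ardent, so Camille controls Ardent.

Yes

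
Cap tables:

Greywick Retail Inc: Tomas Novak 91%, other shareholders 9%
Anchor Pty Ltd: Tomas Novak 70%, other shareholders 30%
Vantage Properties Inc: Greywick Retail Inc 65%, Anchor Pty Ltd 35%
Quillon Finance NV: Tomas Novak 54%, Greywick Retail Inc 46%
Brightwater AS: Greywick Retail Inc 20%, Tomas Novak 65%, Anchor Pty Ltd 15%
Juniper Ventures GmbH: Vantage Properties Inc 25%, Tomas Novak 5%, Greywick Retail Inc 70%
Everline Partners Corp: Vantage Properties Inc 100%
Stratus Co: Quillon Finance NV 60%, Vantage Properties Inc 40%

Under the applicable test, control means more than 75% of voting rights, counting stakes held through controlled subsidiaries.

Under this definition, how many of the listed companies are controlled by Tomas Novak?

Tomas holds 91% of Greywick, so Tomas controls Greywick.
Tomas and Greywick together hold 54% + 46% = 100% of Quillon, so Tomas controls Quillon.
Greywick and Tomas together hold 20% + 65% = 85% of Brightwater, so Tomas controls Brightwater.
No other company's threshold is met.
Tomas controls 3 companies.

3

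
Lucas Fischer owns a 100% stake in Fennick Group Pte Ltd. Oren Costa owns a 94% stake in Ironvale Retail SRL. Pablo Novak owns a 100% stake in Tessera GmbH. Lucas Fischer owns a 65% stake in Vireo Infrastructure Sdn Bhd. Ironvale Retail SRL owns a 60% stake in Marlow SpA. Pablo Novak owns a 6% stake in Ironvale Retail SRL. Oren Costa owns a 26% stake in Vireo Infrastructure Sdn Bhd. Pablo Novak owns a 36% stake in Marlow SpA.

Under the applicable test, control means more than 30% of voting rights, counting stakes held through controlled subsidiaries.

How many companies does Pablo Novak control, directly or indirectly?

Pablo holds 100% of Tessera, so Pablo controls Tessera.
Pablo holds 36% of Marlow, so Pablo controls Marlow.
No other company's threshold is met.
Pablo controls 2 companies.

2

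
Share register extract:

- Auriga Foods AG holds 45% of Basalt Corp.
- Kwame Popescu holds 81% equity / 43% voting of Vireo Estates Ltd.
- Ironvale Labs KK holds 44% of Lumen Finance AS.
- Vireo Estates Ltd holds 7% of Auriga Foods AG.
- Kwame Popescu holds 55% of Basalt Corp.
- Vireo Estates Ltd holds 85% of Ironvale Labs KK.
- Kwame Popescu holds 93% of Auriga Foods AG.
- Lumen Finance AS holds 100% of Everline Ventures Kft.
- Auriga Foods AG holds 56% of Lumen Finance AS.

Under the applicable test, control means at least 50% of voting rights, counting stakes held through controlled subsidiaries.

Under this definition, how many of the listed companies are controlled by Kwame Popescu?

4

Kwame holds 93% of Auriga, so Kwame controls Auriga.
Auriga holds 56% of Lumen, so Kwame controls Lumen.
Lumen holds 100% of Everline, so Kwame controls Everline.
Kwame and Auriga together hold 55% + 45% = 100% of Basalt, so Kwame controls Basalt.
No other company's threshold is met.
Kwame controls 4 companies.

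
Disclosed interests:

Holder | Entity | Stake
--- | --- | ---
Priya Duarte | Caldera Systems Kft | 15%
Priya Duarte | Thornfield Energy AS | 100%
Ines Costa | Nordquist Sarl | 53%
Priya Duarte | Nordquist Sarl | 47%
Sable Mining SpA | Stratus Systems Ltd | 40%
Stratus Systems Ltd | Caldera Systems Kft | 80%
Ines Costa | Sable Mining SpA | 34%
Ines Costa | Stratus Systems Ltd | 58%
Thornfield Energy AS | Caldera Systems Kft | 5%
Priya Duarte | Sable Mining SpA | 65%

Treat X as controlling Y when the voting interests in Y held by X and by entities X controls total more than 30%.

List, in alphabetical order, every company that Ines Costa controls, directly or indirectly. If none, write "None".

Caldera Systems Kft, Nordquist Sarl, Sable Mining SpA, Stratus Systems Ltd

Ines holds 34% of Sable, so Ines controls Sable.
Ines and Sable together hold 58% + 40% = 98% of Stratus, so Ines controls Stratus.
Ines holds 53% of Nordquist, so Ines controls Nordquist.
Stratus holds 80% of Caldera, so Ines controls Caldera.
No other company's threshold is met.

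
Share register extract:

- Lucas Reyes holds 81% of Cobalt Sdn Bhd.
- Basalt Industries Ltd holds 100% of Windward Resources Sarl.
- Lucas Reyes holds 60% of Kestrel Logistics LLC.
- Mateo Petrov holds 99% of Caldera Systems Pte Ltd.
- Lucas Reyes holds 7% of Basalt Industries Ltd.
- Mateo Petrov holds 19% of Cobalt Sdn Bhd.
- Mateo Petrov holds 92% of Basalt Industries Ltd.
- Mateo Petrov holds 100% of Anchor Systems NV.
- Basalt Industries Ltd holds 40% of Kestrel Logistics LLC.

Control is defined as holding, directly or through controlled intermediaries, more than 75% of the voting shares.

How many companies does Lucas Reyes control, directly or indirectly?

Lucas holds 81% of Cobalt, so Lucas controls Cobalt.
No other company's threshold is met.
Lucas controls 1 company.

1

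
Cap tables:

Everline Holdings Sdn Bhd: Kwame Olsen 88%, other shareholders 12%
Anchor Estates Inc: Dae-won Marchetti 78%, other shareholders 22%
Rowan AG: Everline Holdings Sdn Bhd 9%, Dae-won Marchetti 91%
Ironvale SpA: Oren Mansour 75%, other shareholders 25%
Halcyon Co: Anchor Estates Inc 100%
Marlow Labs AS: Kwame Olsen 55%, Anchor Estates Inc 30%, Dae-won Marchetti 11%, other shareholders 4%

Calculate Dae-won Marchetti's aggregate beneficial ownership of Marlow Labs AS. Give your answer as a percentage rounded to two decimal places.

Dae-won reaches Marlow along 2 paths.
Via Anchor: 78% × 30% = 23.4%.
Direct stake: 11% = 11%.
Total: 23.4% + 11% = 34.4%.
Rounded: 34.40%.

34.40%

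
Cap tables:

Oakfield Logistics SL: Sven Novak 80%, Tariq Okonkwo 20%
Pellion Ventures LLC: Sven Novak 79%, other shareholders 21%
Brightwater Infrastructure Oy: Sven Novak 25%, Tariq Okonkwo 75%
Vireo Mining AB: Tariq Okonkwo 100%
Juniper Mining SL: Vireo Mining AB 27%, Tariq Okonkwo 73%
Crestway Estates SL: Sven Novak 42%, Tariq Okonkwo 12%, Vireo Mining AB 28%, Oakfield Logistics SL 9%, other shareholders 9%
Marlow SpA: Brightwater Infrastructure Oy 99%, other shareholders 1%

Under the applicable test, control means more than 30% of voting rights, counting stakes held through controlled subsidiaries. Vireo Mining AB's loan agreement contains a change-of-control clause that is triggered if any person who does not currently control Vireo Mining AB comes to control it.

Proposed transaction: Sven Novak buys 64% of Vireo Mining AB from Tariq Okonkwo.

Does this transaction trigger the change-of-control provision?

Yes

The purchase adds only to Sven's holdings (Tariq's stake shrinks), so Sven is the only person who could newly come to control Vireo.
Sven holds 80% of Oakfield, so Sven controls Oakfield.
Sven holds 79% of Pellion, so Sven controls Pellion.
Sven and Oakfield together hold 42% + 9% = 51% of Crestway, so Sven controls Crestway.
Neither Sven nor any entity Sven controls holds any voting interest in Vireo.
So before the transaction, Sven does not control Vireo.
After the purchase, Sven holds 64% of Vireo directly, and Tariq's stake falls to 36%.
Sven holds 64% of Vireo, so Sven controls Vireo.
Sven did not control Vireo before and does after, so the clause is triggered.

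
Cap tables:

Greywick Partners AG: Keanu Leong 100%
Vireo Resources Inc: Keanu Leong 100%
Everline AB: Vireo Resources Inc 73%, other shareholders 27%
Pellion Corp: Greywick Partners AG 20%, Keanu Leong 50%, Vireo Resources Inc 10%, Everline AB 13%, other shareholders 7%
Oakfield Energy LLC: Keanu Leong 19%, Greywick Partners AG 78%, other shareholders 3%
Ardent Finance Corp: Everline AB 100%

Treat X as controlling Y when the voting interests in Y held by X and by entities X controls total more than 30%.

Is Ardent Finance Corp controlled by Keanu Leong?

Keanu holds 100% of Vireo, so Keanu controls Vireo.
Vireo holds 73% of Everline, so Keanu controls Everline.
Everline holds 100% of Ardent, so Keanu controls Ardent.

Yes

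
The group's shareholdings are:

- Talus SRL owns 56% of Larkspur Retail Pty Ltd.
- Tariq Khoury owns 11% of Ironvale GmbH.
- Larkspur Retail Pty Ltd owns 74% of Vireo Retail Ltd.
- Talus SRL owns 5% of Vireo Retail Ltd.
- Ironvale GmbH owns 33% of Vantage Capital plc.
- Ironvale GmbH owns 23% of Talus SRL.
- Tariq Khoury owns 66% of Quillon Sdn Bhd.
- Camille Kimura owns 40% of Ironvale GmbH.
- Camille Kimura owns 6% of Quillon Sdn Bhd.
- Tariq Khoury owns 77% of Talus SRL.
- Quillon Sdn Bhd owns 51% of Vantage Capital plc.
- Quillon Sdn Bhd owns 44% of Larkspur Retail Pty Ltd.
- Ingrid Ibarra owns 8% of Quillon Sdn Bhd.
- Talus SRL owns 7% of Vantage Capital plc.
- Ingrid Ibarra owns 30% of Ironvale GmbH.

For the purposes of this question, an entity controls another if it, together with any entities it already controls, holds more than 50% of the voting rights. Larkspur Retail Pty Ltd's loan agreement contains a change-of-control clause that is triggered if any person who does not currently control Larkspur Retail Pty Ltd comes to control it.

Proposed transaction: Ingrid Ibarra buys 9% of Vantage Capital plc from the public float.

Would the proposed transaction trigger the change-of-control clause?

The purchase changes only Ingrid's holdings, so Ingrid is the only person who could newly come to control Larkspur.
Ingrid's largest direct stake is 30% in Ironvale, which does not meet the threshold, so Ingrid controls no company.
Neither Ingrid nor any entity Ingrid controls holds any voting interest in Larkspur.
So before the transaction, Ingrid does not control Larkspur.
After the purchase, Ingrid holds 9% of Vantage directly.
Ingrid's side now holds 9% of Vantage, not > 50%, so Ingrid still does not control Vantage.
After the transaction, neither Ingrid nor any entity Ingrid controls holds a voting interest in Larkspur, so Ingrid still does not control it.
No new person acquires control, so the clause is not triggered.

No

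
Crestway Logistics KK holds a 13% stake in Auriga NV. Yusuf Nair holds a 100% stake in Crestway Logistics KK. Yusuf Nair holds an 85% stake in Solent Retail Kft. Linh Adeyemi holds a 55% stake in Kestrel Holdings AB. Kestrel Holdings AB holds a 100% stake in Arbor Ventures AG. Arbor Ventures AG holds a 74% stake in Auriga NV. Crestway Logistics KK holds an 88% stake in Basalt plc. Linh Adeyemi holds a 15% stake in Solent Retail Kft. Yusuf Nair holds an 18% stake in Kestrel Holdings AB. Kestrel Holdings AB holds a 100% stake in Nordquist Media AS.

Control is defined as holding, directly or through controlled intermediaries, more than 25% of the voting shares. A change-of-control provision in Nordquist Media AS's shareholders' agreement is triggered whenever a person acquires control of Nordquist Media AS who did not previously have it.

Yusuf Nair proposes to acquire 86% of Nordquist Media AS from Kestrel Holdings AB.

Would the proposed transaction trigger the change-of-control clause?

The purchase adds only to Yusuf's holdings (Kestrel's stake shrinks), so Yusuf is the only person who could newly come to control Nordquist.
Yusuf holds 85% of Solent, so Yusuf controls Solent.
Yusuf holds 100% of Crestway, so Yusuf controls Crestway.
Crestway holds 88% of Basalt, so Yusuf controls Basalt.
Neither Yusuf nor any entity Yusuf controls holds any voting interest in Nordquist.
So before the transaction, Yusuf does not control Nordquist.
After the purchase, Yusuf holds 86% of Nordquist directly, and Kestrel's stake falls to 14%.
Yusuf holds 86% of Nordquist, so Yusuf controls Nordquist.
Yusuf did not control Nordquist before and does after, so the clause is triggered.

Yes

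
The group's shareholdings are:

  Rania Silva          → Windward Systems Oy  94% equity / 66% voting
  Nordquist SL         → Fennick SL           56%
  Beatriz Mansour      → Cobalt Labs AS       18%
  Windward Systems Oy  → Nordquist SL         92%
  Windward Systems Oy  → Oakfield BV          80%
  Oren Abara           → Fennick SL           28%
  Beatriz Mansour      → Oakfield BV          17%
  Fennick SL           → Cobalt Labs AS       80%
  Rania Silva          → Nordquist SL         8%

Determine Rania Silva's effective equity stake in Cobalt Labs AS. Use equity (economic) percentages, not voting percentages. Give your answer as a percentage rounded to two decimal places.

Rania reaches Cobalt along 2 paths.
Via Windward → Nordquist → Fennick: 94% × 92% × 56% × 80% = 38.74304%.
Via Nordquist → Fennick: 8% × 56% × 80% = 3.584%.
Total: 38.74304% + 3.584% = 42.32704%.
Rounded: 42.33%.

42.33%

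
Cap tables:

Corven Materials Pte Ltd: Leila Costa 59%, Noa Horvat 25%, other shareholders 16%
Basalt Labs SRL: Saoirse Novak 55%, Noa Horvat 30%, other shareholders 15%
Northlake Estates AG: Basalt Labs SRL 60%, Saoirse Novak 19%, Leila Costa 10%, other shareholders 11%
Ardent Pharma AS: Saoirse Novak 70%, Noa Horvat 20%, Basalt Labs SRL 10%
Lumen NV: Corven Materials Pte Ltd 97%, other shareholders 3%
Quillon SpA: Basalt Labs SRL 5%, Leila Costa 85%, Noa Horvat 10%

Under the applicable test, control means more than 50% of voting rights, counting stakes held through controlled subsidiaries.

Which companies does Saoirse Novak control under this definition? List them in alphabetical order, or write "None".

Saoirse holds 55% of Basalt, so Saoirse controls Basalt.
Basalt and Saoirse together hold 60% + 19% = 79% of Northlake, so Saoirse controls Northlake.
Saoirse and Basalt together hold 70% + 10% = 80% of Ardent, so Saoirse controls Ardent.
No other company's threshold is met.

Ardent Pharma AS, Basalt Labs SRL, Northlake Estates AG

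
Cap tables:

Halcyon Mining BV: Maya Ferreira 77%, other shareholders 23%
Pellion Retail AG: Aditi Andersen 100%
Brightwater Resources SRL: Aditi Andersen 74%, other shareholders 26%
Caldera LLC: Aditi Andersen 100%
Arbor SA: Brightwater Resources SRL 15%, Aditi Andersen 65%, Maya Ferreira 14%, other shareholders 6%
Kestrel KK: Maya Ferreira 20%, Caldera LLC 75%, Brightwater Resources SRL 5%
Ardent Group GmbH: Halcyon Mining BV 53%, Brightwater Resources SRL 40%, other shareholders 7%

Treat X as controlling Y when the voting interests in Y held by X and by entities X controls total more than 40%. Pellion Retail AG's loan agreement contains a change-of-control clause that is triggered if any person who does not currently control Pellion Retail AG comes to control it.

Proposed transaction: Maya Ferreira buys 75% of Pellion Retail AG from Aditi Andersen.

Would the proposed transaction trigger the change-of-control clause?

Yes

The purchase adds only to Maya's holdings (Aditi's stake shrinks), so Maya is the only person who could newly come to control Pellion.
Maya holds 77% of Halcyon, so Maya controls Halcyon.
Halcyon holds 53% of Ardent, so Maya controls Ardent.
Neither Maya nor any entity Maya controls holds any voting interest in Pellion.
So before the transaction, Maya does not control Pellion.
After the purchase, Maya holds 75% of Pellion directly, and Aditi's stake falls to 25%.
Maya holds 75% of Pellion, so Maya controls Pellion.
Maya did not control Pellion before and does after, so the clause is triggered.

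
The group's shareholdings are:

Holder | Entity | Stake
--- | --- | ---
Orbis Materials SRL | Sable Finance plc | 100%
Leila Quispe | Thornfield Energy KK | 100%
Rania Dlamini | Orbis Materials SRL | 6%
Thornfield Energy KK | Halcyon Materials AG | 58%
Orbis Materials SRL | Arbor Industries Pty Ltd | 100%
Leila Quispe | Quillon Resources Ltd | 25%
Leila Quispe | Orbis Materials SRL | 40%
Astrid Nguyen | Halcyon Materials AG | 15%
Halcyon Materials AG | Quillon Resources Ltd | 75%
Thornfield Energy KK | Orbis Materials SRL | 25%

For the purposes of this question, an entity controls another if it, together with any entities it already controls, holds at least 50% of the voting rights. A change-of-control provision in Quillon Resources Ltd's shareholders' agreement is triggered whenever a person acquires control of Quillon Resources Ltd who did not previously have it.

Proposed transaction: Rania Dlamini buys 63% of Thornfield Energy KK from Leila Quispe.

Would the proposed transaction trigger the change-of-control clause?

Yes

The purchase adds only to Rania's holdings (Leila's stake shrinks), so Rania is the only person who could newly come to control Quillon.
Rania's largest direct stake is 6% in Orbis, which does not meet the threshold, so Rania controls no company.
Neither Rania nor any entity Rania controls holds any voting interest in Quillon.
So before the transaction, Rania does not control Quillon.
After the purchase, Rania holds 63% of Thornfield directly, and Leila's stake falls to 37%.
Rania holds 63% of Thornfield, so Rania controls Thornfield.
Thornfield holds 58% of Halcyon, so Rania controls Halcyon.
Halcyon holds 75% of Quillon, so Rania controls Quillon.
Rania did not control Quillon before and does after, so the clause is triggered.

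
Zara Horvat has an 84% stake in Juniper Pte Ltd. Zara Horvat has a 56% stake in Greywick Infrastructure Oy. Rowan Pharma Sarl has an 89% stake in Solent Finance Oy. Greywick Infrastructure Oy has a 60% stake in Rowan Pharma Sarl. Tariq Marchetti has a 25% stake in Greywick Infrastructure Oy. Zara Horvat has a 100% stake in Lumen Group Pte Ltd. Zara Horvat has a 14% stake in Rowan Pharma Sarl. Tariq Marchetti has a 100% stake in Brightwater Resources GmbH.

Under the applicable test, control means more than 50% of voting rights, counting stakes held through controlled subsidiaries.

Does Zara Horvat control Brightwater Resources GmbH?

Zara holds 56% of Greywick, so Zara controls Greywick.
Zara holds 100% of Lumen, so Zara controls Lumen.
Zara and Greywick together hold 14% + 60% = 74% of Rowan, so Zara controls Rowan.
Zara holds 84% of Juniper, so Zara controls Juniper.
Rowan holds 89% of Solent, so Zara controls Solent.
Neither Zara nor any entity Zara controls holds any voting interest in Brightwater.
So Zara does not control Brightwater.

No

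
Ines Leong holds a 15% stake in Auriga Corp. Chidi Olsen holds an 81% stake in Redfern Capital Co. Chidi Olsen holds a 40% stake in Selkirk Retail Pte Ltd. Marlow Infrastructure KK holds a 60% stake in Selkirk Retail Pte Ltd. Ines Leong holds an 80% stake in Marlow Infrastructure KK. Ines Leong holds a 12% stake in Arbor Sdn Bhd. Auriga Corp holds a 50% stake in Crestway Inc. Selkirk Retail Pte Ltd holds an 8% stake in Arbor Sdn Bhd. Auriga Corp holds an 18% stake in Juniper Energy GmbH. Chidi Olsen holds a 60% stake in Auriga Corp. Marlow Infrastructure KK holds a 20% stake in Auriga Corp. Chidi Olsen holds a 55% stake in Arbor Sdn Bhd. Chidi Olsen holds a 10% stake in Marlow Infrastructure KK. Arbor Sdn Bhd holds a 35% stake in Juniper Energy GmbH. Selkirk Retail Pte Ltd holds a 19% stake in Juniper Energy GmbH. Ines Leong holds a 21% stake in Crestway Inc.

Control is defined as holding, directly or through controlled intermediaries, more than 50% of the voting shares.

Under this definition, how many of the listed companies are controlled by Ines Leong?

Ines holds 80% of Marlow, so Ines controls Marlow.
Marlow holds 60% of Selkirk, so Ines controls Selkirk.
No other company's threshold is met.
Ines controls 2 companies.

2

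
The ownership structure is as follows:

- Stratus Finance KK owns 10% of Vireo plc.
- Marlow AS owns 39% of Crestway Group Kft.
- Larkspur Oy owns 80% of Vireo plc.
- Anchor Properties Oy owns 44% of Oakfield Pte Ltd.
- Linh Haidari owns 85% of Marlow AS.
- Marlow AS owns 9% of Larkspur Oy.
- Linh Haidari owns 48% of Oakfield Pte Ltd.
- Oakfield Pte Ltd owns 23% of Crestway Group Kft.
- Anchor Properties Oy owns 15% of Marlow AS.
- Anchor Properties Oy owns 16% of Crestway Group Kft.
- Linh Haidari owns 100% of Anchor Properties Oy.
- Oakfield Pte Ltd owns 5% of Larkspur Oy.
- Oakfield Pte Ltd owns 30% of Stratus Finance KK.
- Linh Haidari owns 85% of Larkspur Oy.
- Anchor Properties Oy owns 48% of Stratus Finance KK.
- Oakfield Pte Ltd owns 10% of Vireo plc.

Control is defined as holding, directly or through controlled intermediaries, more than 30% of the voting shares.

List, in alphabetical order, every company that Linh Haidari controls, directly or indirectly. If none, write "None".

Anchor Properties Oy, Crestway Group Kft, Larkspur Oy, Marlow AS, Oakfield Pte Ltd, Stratus Finance KK, Vireo plc

Linh holds 100% of Anchor, so Linh controls Anchor.
Linh and Anchor together hold 48% + 44% = 92% of Oakfield, so Linh controls Oakfield.
Linh and Anchor together hold 85% + 15% = 100% of Marlow, so Linh controls Marlow.
Linh and Oakfield and Marlow together hold 85% + 5% + 9% = 99% of Larkspur, so Linh controls Larkspur.
Oakfield and Anchor together hold 30% + 48% = 78% of Stratus, so Linh controls Stratus.
Anchor and Marlow and Oakfield together hold 16% + 39% + 23% = 78% of Crestway, so Linh controls Crestway.
Larkspur and Oakfield and Stratus together hold 80% + 10% + 10% = 100% of Vireo, so Linh controls Vireo.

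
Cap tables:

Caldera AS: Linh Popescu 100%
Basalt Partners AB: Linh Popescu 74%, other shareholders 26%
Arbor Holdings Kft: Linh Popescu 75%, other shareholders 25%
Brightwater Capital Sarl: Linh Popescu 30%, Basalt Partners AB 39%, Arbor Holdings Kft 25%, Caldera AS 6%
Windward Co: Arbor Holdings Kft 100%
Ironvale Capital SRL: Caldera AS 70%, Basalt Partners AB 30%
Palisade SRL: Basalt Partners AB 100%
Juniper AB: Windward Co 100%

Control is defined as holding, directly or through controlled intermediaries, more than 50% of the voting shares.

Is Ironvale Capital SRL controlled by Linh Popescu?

Linh holds 100% of Caldera, so Linh controls Caldera.
Linh holds 74% of Basalt, so Linh controls Basalt.
Caldera and Basalt together hold 70% + 30% = 100% of Ironvale, so Linh controls Ironvale.

Yes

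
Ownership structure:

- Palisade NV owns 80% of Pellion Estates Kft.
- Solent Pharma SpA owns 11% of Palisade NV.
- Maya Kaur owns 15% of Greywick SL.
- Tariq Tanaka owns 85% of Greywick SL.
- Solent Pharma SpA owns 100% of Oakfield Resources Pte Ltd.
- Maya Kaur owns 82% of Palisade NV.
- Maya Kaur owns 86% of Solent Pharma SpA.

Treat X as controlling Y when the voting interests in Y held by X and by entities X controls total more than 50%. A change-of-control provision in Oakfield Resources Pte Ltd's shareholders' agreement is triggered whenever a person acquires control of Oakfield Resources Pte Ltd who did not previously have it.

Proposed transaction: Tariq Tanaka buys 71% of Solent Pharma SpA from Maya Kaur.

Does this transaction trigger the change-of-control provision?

Yes

The purchase adds only to Tariq's holdings (Maya's stake shrinks), so Tariq is the only person who could newly come to control Oakfield.
Tariq holds 85% of Greywick, so Tariq controls Greywick.
Neither Tariq nor any entity Tariq controls holds any voting interest in Oakfield.
So before the transaction, Tariq does not control Oakfield.
After the purchase, Tariq holds 71% of Solent directly, and Maya's stake falls to 15%.
Tariq holds 71% of Solent, so Tariq controls Solent.
Solent holds 100% of Oakfield, so Tariq controls Oakfield.
Tariq did not control Oakfield before and does after, so the clause is triggered.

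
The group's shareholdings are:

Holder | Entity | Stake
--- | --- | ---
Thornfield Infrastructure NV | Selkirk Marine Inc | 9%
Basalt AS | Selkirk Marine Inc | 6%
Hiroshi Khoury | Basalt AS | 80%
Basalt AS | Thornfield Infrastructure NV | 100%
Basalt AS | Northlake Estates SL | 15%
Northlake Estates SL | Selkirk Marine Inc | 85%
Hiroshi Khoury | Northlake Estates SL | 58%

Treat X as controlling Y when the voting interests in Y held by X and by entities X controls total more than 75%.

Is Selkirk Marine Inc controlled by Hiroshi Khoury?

Hiroshi holds 80% of Basalt, so Hiroshi controls Basalt.
Basalt holds 100% of Thornfield, so Hiroshi controls Thornfield.
In Selkirk, Hiroshi's side holds only 9% + 6% = 15%, not > 75%.
So Hiroshi does not control Selkirk.

No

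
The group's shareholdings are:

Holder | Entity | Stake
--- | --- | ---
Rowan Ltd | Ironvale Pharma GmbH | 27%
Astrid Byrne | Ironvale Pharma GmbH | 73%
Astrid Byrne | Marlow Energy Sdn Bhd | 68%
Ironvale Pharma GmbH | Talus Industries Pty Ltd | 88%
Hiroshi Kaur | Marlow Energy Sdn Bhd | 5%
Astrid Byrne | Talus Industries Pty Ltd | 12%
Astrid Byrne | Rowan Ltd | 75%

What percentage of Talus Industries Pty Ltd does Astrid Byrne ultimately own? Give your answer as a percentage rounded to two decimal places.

Astrid reaches Talus along 3 paths.
Via Ironvale: 73% × 88% = 64.24%.
Via Rowan → Ironvale: 75% × 27% × 88% = 17.82%.
Direct stake: 12% = 12%.
Total: 64.24% + 17.82% + 12% = 94.06%.

94.06%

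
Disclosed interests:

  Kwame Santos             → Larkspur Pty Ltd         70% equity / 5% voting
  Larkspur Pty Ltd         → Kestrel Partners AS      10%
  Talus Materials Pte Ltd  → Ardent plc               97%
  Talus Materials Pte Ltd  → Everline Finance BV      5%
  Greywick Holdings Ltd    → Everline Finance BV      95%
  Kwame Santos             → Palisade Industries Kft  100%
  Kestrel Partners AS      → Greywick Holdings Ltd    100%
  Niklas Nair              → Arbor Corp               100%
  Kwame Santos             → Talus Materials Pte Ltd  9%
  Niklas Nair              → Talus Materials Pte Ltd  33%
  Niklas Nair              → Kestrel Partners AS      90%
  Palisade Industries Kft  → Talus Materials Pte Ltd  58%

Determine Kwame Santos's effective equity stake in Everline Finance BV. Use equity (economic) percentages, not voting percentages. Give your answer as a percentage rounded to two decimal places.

Kwame reaches Everline along 3 paths.
Via Larkspur → Kestrel → Greywick: 70% × 10% × 100% × 95% = 6.65%.
Via Palisade → Talus: 100% × 58% × 5% = 2.9%.
Via Talus: 9% × 5% = 0.45%.
Total: 6.65% + 2.9% + 0.45% = 10%.
Rounded: 10.00%.

10.00%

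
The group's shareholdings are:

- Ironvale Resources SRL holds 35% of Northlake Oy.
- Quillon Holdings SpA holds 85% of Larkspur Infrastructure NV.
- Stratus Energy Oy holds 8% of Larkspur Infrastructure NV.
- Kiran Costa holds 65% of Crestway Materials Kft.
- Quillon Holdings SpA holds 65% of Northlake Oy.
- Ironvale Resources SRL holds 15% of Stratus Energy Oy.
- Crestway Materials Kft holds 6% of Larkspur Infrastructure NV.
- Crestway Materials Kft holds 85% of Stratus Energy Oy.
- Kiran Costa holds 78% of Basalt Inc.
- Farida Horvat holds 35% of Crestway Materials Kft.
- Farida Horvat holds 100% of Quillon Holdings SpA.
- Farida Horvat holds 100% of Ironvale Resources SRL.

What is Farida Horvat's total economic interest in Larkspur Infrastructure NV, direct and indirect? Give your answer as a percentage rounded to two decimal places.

Farida reaches Larkspur along 4 paths.
Via Quillon: 100% × 85% = 85%.
Via Crestway → Stratus: 35% × 85% × 8% = 2.38%.
Via Ironvale → Stratus: 100% × 15% × 8% = 1.2%.
Via Crestway: 35% × 6% = 2.1%.
Total: 85% + 2.38% + 1.2% + 2.1% = 90.68%.

90.68%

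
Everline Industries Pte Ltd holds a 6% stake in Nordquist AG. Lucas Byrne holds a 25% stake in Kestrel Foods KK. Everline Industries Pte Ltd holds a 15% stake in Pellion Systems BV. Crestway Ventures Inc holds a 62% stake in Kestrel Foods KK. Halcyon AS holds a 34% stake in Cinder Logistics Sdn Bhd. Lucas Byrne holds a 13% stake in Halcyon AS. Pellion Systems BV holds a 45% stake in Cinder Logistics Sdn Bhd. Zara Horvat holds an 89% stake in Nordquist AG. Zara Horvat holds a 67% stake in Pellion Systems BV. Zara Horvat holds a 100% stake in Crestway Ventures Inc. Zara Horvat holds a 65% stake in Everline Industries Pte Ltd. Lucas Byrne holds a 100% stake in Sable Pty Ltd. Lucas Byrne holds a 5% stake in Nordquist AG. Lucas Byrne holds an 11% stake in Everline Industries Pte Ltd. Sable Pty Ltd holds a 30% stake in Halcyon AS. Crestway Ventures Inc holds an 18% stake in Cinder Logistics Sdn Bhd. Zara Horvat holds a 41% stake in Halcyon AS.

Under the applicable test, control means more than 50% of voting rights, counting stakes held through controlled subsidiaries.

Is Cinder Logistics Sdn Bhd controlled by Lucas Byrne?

No

Lucas holds 100% of Sable, so Lucas controls Sable.
Neither Lucas nor any entity Lucas controls holds any voting interest in Cinder.
So Lucas does not control Cinder.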